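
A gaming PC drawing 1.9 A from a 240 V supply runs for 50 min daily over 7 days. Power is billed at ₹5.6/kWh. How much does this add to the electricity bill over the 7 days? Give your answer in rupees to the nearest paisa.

₹14.90

Power = 1.9 A × 240 V = 456 W = 0.456 kW
Runtime = 50 min × 7 = 350 min = 5.833333… h
Energy = 0.456 kW × 5.833333… h = 2.66 kWh
Cost = 2.66 kWh × ₹5.6/kWh = ₹14.90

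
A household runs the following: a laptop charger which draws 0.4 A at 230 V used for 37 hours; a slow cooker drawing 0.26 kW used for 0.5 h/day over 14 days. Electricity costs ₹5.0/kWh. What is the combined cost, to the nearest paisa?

₹26.12

laptop charger: Power = 0.4 A × 230 V = 92 W = 0.092 kW
laptop charger: 0.092 kW × 37 h = 3.404 kWh
slow cooker: Runtime = 0.5 h/day × 14 days = 7 h
slow cooker: 0.26 kW × 7 h = 1.82 kWh
Total energy = 5.224 kWh
Cost = 5.224 × ₹5.0 = ₹26.12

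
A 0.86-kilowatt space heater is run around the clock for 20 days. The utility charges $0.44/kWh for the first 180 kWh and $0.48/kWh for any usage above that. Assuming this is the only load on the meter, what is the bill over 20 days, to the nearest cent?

Runtime = 24 h × 20 = 480 h
Energy = 0.86 kW × 480 h = 412.8 kWh
Tier 1 (0–180 kWh): 180 × $0.44 = $79.2
Above 180 kWh: 232.8 × $0.48 = $111.744
Bill = $190.94

$190.94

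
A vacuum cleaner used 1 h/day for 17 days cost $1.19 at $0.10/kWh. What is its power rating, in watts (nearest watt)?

Energy = $1.19 ÷ $0.10/kWh = 11.9 kWh
Runtime = 1 h/day × 17 days = 17 h
Power = 11.9 kWh ÷ 17 h = 0.7 kW = 700 W

700 W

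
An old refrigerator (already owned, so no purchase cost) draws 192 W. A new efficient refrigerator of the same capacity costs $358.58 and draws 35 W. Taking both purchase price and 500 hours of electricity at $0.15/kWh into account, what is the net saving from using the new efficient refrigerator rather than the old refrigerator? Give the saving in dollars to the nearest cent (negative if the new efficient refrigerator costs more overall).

old refrigerator: $0.00 + (192/1000) kW × 500 h × $0.15 = $0.00 + $14.4 = $14.4
new efficient refrigerator: $358.58 + (35/1000) kW × 500 h × $0.15 = $358.58 + $2.625 = $361.205
Saving = $14.4 − $361.205 = −$346.805 → -$346.81

-$346.81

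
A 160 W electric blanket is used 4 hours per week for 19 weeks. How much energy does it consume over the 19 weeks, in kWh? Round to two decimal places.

Runtime = 4 h/week × 19 weeks = 76 h
Energy = 0.16 kW × 76 h = 12.16 kWh

12.16 kWh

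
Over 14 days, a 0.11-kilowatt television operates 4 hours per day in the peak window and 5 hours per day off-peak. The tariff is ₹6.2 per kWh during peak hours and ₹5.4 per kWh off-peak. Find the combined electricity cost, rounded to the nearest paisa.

₹79.77

Peak energy = 0.11 kW × 4 h × 14 = 6.16 kWh
Off-peak energy = 0.11 kW × 5 h × 14 = 7.7 kWh
Cost = 6.16 × ₹6.2 + 7.7 × ₹5.4 = ₹38.192 + ₹41.58 = ₹79.77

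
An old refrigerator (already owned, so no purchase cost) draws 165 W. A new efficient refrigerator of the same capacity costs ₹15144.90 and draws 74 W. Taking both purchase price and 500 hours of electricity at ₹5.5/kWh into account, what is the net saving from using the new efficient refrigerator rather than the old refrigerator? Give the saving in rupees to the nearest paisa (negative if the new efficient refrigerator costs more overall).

-₹14894.65

old refrigerator: ₹0.00 + (165/1000) kW × 500 h × ₹5.5 = ₹0.00 + ₹453.75 = ₹453.75
new efficient refrigerator: ₹15144.90 + (74/1000) kW × 500 h × ₹5.5 = ₹15144.90 + ₹203.5 = ₹15348.4
Saving = ₹453.75 − ₹15348.4 = −₹14894.65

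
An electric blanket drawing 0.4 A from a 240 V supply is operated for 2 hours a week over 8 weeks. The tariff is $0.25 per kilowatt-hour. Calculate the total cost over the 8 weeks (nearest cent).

Power = 0.4 A × 240 V = 96 W = 0.096 kW
Runtime = 2 h/week × 8 weeks = 16 h
Energy = 0.096 kW × 16 h = 1.536 kWh
Cost = 1.536 kWh × $0.25/kWh = $0.38

$0.38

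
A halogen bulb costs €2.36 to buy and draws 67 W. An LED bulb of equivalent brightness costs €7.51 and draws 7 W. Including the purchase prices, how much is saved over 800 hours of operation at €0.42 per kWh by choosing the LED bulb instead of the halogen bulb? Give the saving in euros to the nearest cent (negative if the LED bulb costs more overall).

halogen bulb: €2.36 + (67/1000) kW × 800 h × €0.42 = €2.36 + €22.512 = €24.872
LED bulb: €7.51 + (7/1000) kW × 800 h × €0.42 = €7.51 + €2.352 = €9.862
Saving = €24.872 − €9.862 = €15.01

€15.01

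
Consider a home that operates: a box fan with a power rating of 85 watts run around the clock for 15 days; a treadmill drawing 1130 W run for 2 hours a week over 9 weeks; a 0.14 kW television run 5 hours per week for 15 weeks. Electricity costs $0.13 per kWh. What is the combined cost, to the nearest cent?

box fan: Runtime = 24 h × 15 = 360 h
box fan: 0.085 kW × 360 h = 30.6 kWh
treadmill: Runtime = 2 h/week × 9 weeks = 18 h
treadmill: 1.13 kW × 18 h = 20.34 kWh
television: Runtime = 5 h/week × 15 weeks = 75 h
television: 0.14 kW × 75 h = 10.5 kWh
Total energy = 61.44 kWh
Cost = 61.44 × $0.13 = $7.99

$7.99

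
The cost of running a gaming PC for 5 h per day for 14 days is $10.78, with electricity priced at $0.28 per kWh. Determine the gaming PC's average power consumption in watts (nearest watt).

550 W

Energy = $10.78 ÷ $0.28/kWh = 38.5 kWh
Runtime = 5 h/day × 14 days = 70 h
Power = 38.5 kWh ÷ 70 h = 0.55 kW = 550 W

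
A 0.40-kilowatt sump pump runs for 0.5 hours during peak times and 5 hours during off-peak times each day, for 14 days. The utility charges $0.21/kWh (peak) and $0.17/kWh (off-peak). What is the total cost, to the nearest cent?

$5.35

Peak energy = 0.4 kW × 0.5 h × 14 = 2.8 kWh
Off-peak energy = 0.4 kW × 5 h × 14 = 28 kWh
Cost = 2.8 × $0.21 + 28 × $0.17 = $0.588 + $4.76 = $5.35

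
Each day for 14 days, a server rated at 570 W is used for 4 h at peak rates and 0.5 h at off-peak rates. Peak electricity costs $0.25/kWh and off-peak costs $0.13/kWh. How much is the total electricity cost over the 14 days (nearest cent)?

$8.50

Peak energy = 0.57 kW × 4 h × 14 = 31.92 kWh
Off-peak energy = 0.57 kW × 0.5 h × 14 = 3.99 kWh
Cost = 31.92 × $0.25 + 3.99 × $0.13 = $7.98 + $0.5187 = $8.50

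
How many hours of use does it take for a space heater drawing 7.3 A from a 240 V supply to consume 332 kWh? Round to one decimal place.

189.5 h

Power = 7.3 A × 240 V = 1752 W = 1.752 kW
Hours = 332 kWh ÷ 1.752 kW = 189.5 h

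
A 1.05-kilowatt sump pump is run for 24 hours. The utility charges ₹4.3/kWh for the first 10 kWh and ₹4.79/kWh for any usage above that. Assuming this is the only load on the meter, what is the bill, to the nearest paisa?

Energy = 1.05 kW × 24 h = 25.2 kWh
Tier 1 (0–10 kWh): 10 × ₹4.3 = ₹43
Above 10 kWh: 15.2 × ₹4.79 = ₹72.808
Bill = ₹115.81

₹115.81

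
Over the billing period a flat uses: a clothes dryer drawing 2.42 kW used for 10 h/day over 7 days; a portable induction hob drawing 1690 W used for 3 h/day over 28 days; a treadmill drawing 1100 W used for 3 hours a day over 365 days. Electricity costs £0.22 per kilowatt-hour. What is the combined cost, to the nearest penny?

£333.49

clothes dryer: Runtime = 10 h/day × 7 days = 70 h
clothes dryer: 2.42 kW × 70 h = 169.4 kWh
portable induction hob: Runtime = 3 h/day × 28 days = 84 h
portable induction hob: 1.69 kW × 84 h = 141.96 kWh
treadmill: Runtime = 3 h/day × 365 days = 1095 h
treadmill: 1.1 kW × 1095 h = 1204.5 kWh
Total energy = 1515.86 kWh
Cost = 1515.86 × £0.22 = £333.49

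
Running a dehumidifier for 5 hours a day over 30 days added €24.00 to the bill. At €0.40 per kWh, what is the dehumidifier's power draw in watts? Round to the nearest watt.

Energy = €24.00 ÷ €0.40/kWh = 60 kWh
Runtime = 5 h/day × 30 days = 150 h
Power = 60 kWh ÷ 150 h = 0.4 kW = 400 W

400 W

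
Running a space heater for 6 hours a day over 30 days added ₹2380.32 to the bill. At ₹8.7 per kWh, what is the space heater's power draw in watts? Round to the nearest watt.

Energy = ₹2380.32 ÷ ₹8.7/kWh = 273.6 kWh
Runtime = 6 h/day × 30 days = 180 h
Power = 273.6 kWh ÷ 180 h = 1.52 kW = 1520 W

1520 W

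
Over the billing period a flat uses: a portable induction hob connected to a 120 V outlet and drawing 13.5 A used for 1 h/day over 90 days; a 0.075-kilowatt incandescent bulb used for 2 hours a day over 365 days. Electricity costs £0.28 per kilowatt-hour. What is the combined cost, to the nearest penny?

£56.15

portable induction hob: Power = 13.5 A × 120 V = 1620 W = 1.62 kW
portable induction hob: Runtime = 1 h/day × 90 days = 90 h
portable induction hob: 1.62 kW × 90 h = 145.8 kWh
incandescent bulb: Runtime = 2 h/day × 365 days = 730 h
incandescent bulb: 0.075 kW × 730 h = 54.75 kWh
Total energy = 200.55 kWh
Cost = 200.55 × £0.28 = £56.15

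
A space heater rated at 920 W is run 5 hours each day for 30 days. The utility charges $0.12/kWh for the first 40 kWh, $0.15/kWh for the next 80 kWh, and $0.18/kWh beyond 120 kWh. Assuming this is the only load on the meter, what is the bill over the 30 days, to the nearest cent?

$20.04

Runtime = 5 h/day × 30 days = 150 h
Energy = 0.92 kW × 150 h = 138 kWh
Tier 1 (0–40 kWh): 40 × $0.12 = $4.8
Tier 2 (40–120 kWh): 80 × $0.15 = $12
Above 120 kWh: 18 × $0.18 = $3.24
Bill = $20.04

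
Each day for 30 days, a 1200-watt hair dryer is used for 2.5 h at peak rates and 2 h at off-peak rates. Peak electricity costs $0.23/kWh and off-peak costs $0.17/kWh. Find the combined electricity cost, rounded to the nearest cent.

Peak energy = 1.2 kW × 2.5 h × 30 = 90 kWh
Off-peak energy = 1.2 kW × 2 h × 30 = 72 kWh
Cost = 90 × $0.23 + 72 × $0.17 = $20.7 + $12.24 = $32.94

$32.94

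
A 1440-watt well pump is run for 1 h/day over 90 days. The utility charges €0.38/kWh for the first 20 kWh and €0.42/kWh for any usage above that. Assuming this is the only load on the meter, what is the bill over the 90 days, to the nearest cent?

Runtime = 1 h/day × 90 days = 90 h
Energy = 1.44 kW × 90 h = 129.6 kWh
Tier 1 (0–20 kWh): 20 × €0.38 = €7.6
Above 20 kWh: 109.6 × €0.42 = €46.032
Bill = €53.63

€53.63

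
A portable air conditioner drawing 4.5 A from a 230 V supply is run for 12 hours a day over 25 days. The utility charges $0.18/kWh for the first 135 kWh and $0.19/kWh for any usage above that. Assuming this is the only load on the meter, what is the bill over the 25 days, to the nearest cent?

Power = 4.5 A × 230 V = 1035 W = 1.035 kW
Runtime = 12 h/day × 25 days = 300 h
Energy = 1.035 kW × 300 h = 310.5 kWh
Tier 1 (0–135 kWh): 135 × $0.18 = $24.3
Above 135 kWh: 175.5 × $0.19 = $33.345
Bill = $57.65

$57.65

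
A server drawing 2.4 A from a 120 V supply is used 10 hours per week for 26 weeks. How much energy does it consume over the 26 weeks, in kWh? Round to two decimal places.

74.88 kWh

Power = 2.4 A × 120 V = 288 W = 0.288 kW
Runtime = 10 h/week × 26 weeks = 260 h
Energy = 0.288 kW × 260 h = 74.88 kWh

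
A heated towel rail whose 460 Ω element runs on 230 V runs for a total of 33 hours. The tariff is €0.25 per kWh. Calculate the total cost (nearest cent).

€0.95

Power = V²/R = 230²/460 = 115 W = 0.115 kW
Energy = 0.115 kW × 33 h = 3.795 kWh
Cost = 3.795 kWh × €0.25/kWh = €0.95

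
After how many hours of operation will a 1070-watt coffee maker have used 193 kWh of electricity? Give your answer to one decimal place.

180.4 h

Hours = 193 kWh ÷ 1.07 kW = 180.4 h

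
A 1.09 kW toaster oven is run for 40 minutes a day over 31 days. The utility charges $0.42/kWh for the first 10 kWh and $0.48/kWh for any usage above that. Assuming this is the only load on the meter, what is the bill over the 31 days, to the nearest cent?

$10.21

Runtime = 40 min × 31 = 1240 min = 20.666666… h
Energy = 1.09 kW × 20.666666… h = 22.526666… kWh
Tier 1 (0–10 kWh): 10 × $0.42 = $4.2
Above 10 kWh: 12.526666… × $0.48 = $6.0128
Bill = $10.21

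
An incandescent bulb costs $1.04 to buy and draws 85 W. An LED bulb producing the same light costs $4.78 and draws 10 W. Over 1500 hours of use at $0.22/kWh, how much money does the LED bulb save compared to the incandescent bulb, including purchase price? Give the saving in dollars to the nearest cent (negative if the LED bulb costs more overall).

$21.01

incandescent bulb: $1.04 + (85/1000) kW × 1500 h × $0.22 = $1.04 + $28.05 = $29.09
LED bulb: $4.78 + (10/1000) kW × 1500 h × $0.22 = $4.78 + $3.3 = $8.08
Saving = $29.09 − $8.08 = $21.01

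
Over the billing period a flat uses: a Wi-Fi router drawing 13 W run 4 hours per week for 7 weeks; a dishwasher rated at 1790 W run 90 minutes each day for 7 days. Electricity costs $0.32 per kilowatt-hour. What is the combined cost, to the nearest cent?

Wi-Fi router: Runtime = 4 h/week × 7 weeks = 28 h
Wi-Fi router: 0.013 kW × 28 h = 0.364 kWh
dishwasher: Runtime = 90 min × 7 = 630 min = 10.5 h
dishwasher: 1.79 kW × 10.5 h = 18.795 kWh
Total energy = 19.159 kWh
Cost = 19.159 × $0.32 = $6.13

$6.13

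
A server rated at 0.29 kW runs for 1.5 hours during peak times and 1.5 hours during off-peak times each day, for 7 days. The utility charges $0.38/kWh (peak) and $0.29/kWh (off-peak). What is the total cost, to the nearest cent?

$2.04

Peak energy = 0.29 kW × 1.5 h × 7 = 3.045 kWh
Off-peak energy = 0.29 kW × 1.5 h × 7 = 3.045 kWh
Cost = 3.045 × $0.38 + 3.045 × $0.29 = $1.1571 + $0.88305 = $2.04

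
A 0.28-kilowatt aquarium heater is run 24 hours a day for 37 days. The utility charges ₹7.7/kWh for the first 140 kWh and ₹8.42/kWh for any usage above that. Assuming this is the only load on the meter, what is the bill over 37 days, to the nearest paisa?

₹1992.75

Runtime = 24 h × 37 = 888 h
Energy = 0.28 kW × 888 h = 248.64 kWh
Tier 1 (0–140 kWh): 140 × ₹7.7 = ₹1078
Above 140 kWh: 108.64 × ₹8.42 = ₹914.7488
Bill = ₹1992.75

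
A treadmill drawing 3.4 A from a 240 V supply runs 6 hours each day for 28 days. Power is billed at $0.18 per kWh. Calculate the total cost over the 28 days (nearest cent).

$24.68

Power = 3.4 A × 240 V = 816 W = 0.816 kW
Runtime = 6 h/day × 28 days = 168 h
Energy = 0.816 kW × 168 h = 137.088 kWh
Cost = 137.088 kWh × $0.18/kWh = $24.68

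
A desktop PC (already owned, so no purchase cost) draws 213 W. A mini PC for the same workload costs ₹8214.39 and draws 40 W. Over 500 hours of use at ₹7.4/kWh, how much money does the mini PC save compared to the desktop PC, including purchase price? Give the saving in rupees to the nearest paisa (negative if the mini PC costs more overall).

-₹7574.29

desktop PC: ₹0.00 + (213/1000) kW × 500 h × ₹7.4 = ₹0.00 + ₹788.1 = ₹788.1
mini PC: ₹8214.39 + (40/1000) kW × 500 h × ₹7.4 = ₹8214.39 + ₹148 = ₹8362.39
Saving = ₹788.1 − ₹8362.39 = −₹7574.29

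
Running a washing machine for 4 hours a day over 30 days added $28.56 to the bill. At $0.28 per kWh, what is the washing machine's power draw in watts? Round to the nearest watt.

Energy = $28.56 ÷ $0.28/kWh = 102 kWh
Runtime = 4 h/day × 30 days = 120 h
Power = 102 kWh ÷ 120 h = 0.85 kW = 850 W

850 W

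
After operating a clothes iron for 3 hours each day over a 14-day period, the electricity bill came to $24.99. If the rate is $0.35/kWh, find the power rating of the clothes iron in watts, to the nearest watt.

Energy = $24.99 ÷ $0.35/kWh = 71.4 kWh
Runtime = 3 h/day × 14 days = 42 h
Power = 71.4 kWh ÷ 42 h = 1.7 kW = 1700 W

1700 W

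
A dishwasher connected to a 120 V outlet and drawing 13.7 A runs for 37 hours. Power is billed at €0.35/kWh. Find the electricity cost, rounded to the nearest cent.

Power = 13.7 A × 120 V = 1644 W = 1.644 kW
Energy = 1.644 kW × 37 h = 60.828 kWh
Cost = 60.828 kWh × €0.35/kWh = €21.29

€21.29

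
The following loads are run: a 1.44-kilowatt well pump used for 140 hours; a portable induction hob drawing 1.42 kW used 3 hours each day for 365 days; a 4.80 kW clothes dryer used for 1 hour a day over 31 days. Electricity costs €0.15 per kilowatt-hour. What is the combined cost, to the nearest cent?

€285.80

well pump: 1.44 kW × 140 h = 201.6 kWh
portable induction hob: Runtime = 3 h/day × 365 days = 1095 h
portable induction hob: 1.42 kW × 1095 h = 1554.9 kWh
clothes dryer: Runtime = 1 h/day × 31 days = 31 h
clothes dryer: 4.8 kW × 31 h = 148.8 kWh
Total energy = 1905.3 kWh
Cost = 1905.3 × €0.15 = €285.80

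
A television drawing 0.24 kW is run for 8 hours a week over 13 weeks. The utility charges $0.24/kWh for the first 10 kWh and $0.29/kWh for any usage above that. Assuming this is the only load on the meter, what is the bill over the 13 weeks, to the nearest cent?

Runtime = 8 h/week × 13 weeks = 104 h
Energy = 0.24 kW × 104 h = 24.96 kWh
Tier 1 (0–10 kWh): 10 × $0.24 = $2.4
Above 10 kWh: 14.96 × $0.29 = $4.3384
Bill = $6.74

$6.74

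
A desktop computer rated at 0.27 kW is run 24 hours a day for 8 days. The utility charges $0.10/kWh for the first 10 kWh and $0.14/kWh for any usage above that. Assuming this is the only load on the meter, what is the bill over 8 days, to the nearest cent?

Runtime = 24 h × 8 = 192 h
Energy = 0.27 kW × 192 h = 51.84 kWh
Tier 1 (0–10 kWh): 10 × $0.10 = $1
Above 10 kWh: 41.84 × $0.14 = $5.8576
Bill = $6.86

$6.86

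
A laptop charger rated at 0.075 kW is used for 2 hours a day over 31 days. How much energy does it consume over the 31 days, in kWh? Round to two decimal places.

Runtime = 2 h/day × 31 days = 62 h
Energy = 0.075 kW × 62 h = 4.65 kWh

4.65 kWh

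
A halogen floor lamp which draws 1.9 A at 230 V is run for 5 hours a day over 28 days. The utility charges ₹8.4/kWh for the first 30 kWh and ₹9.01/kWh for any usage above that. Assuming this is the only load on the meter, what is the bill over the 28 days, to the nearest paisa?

₹532.93

Power = 1.9 A × 230 V = 437 W = 0.437 kW
Runtime = 5 h/day × 28 days = 140 h
Energy = 0.437 kW × 140 h = 61.18 kWh
Tier 1 (0–30 kWh): 30 × ₹8.4 = ₹252
Above 30 kWh: 31.18 × ₹9.01 = ₹280.9318
Bill = ₹532.93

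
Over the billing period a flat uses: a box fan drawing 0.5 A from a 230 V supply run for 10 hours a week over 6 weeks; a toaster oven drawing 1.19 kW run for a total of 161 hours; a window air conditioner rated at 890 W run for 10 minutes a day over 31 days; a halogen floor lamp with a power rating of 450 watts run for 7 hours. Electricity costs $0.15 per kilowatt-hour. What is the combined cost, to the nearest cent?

box fan: Power = 0.5 A × 230 V = 115 W = 0.115 kW
box fan: Runtime = 10 h/week × 6 weeks = 60 h
box fan: 0.115 kW × 60 h = 6.9 kWh
toaster oven: 1.19 kW × 161 h = 191.59 kWh
window air conditioner: Runtime = 10 min × 31 = 310 min = 5.166666… h
window air conditioner: 0.89 kW × 5.166666… h = 4.598333… kWh
halogen floor lamp: 0.45 kW × 7 h = 3.15 kWh
Total energy = 206.238333… kWh
Cost = 206.238333… × $0.15 = $30.94

$30.94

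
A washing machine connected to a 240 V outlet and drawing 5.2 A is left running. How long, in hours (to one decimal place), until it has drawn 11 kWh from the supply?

8.8 h

Power = 5.2 A × 240 V = 1248 W = 1.248 kW
Hours = 11 kWh ÷ 1.248 kW = 8.8 h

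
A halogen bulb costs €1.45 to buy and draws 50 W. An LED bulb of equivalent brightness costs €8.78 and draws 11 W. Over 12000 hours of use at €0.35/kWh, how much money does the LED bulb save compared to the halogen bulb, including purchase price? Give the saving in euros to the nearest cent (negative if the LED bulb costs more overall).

halogen bulb: €1.45 + (50/1000) kW × 12000 h × €0.35 = €1.45 + €210 = €211.45
LED bulb: €8.78 + (11/1000) kW × 12000 h × €0.35 = €8.78 + €46.2 = €54.98
Saving = €211.45 − €54.98 = €156.47

€156.47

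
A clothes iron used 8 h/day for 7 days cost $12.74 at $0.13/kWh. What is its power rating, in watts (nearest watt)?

Energy = $12.74 ÷ $0.13/kWh = 98 kWh
Runtime = 8 h/day × 7 days = 56 h
Power = 98 kWh ÷ 56 h = 1.75 kW = 1750 W

1750 W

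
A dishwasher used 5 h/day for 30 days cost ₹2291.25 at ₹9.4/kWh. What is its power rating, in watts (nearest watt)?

Energy = ₹2291.25 ÷ ₹9.4/kWh = 243.75 kWh
Runtime = 5 h/day × 30 days = 150 h
Power = 243.75 kWh ÷ 150 h = 1.625 kW = 1625 W

1625 W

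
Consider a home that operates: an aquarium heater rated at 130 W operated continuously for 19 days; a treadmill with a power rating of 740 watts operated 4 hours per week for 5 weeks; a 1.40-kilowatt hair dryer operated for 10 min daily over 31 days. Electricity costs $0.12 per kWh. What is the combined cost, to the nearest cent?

$9.76

aquarium heater: Runtime = 24 h × 19 = 456 h
aquarium heater: 0.13 kW × 456 h = 59.28 kWh
treadmill: Runtime = 4 h/week × 5 weeks = 20 h
treadmill: 0.74 kW × 20 h = 14.8 kWh
hair dryer: Runtime = 10 min × 31 = 310 min = 5.166666… h
hair dryer: 1.4 kW × 5.166666… h = 7.233333… kWh
Total energy = 81.313333… kWh
Cost = 81.313333… × $0.12 = $9.76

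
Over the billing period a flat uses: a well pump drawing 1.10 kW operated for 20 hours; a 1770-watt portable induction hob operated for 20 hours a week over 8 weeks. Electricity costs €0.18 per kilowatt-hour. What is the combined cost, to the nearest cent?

€54.94

well pump: 1.1 kW × 20 h = 22 kWh
portable induction hob: Runtime = 20 h/week × 8 weeks = 160 h
portable induction hob: 1.77 kW × 160 h = 283.2 kWh
Total energy = 305.2 kWh
Cost = 305.2 × €0.18 = €54.94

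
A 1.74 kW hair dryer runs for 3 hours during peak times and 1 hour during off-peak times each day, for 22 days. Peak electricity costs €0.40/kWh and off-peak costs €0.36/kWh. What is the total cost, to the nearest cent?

€59.72

Peak energy = 1.74 kW × 3 h × 22 = 114.84 kWh
Off-peak energy = 1.74 kW × 1 h × 22 = 38.28 kWh
Cost = 114.84 × €0.40 + 38.28 × €0.36 = €45.936 + €13.7808 = €59.72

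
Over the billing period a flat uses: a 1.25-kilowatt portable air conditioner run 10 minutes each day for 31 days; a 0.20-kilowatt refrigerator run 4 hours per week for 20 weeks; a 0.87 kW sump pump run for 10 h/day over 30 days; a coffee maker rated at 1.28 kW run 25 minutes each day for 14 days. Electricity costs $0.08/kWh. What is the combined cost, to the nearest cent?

$23.27

portable air conditioner: Runtime = 10 min × 31 = 310 min = 5.166666… h
portable air conditioner: 1.25 kW × 5.166666… h = 6.458333… kWh
refrigerator: Runtime = 4 h/week × 20 weeks = 80 h
refrigerator: 0.2 kW × 80 h = 16 kWh
sump pump: Runtime = 10 h/day × 30 days = 300 h
sump pump: 0.87 kW × 300 h = 261 kWh
coffee maker: Runtime = 25 min × 14 = 350 min = 5.833333… h
coffee maker: 1.28 kW × 5.833333… h = 7.466666… kWh
Total energy = 290.925 kWh
Cost = 290.925 × $0.08 = $23.27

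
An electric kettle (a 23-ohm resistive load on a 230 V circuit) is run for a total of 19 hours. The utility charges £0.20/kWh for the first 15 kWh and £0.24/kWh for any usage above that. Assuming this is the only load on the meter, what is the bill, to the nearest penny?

£9.89

Power = V²/R = 230²/23 = 2300 W = 2.3 kW
Energy = 2.3 kW × 19 h = 43.7 kWh
Tier 1 (0–15 kWh): 15 × £0.20 = £3
Above 15 kWh: 28.7 × £0.24 = £6.888
Bill = £9.89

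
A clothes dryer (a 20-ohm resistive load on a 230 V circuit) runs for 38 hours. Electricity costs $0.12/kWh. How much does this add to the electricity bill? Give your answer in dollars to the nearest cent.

$12.06

Power = V²/R = 230²/20 = 2645 W = 2.645 kW
Energy = 2.645 kW × 38 h = 100.51 kWh
Cost = 100.51 kWh × $0.12/kWh = $12.06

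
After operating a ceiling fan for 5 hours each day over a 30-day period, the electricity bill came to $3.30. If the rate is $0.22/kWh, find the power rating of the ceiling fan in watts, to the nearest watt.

Energy = $3.30 ÷ $0.22/kWh = 15 kWh
Runtime = 5 h/day × 30 days = 150 h
Power = 15 kWh ÷ 150 h = 0.1 kW = 100 W

100 W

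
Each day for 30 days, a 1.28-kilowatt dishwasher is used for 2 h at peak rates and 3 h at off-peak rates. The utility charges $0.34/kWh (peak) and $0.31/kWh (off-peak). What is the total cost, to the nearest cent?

$61.82

Peak energy = 1.28 kW × 2 h × 30 = 76.8 kWh
Off-peak energy = 1.28 kW × 3 h × 30 = 115.2 kWh
Cost = 76.8 × $0.34 + 115.2 × $0.31 = $26.112 + $35.712 = $61.82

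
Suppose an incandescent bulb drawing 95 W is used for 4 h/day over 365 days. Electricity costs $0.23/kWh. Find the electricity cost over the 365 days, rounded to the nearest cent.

$31.90

Runtime = 4 h/day × 365 days = 1460 h
Energy = 0.095 kW × 1460 h = 138.7 kWh
Cost = 138.7 kWh × $0.23/kWh = $31.90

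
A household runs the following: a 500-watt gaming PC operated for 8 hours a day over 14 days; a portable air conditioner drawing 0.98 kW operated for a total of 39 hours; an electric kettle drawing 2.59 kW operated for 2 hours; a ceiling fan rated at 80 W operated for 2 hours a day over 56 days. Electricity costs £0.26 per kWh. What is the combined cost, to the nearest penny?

£28.17

gaming PC: Runtime = 8 h/day × 14 days = 112 h
gaming PC: 0.5 kW × 112 h = 56 kWh
portable air conditioner: 0.98 kW × 39 h = 38.22 kWh
electric kettle: 2.59 kW × 2 h = 5.18 kWh
ceiling fan: Runtime = 2 h/day × 56 days = 112 h
ceiling fan: 0.08 kW × 112 h = 8.96 kWh
Total energy = 108.36 kWh
Cost = 108.36 × £0.26 = £28.17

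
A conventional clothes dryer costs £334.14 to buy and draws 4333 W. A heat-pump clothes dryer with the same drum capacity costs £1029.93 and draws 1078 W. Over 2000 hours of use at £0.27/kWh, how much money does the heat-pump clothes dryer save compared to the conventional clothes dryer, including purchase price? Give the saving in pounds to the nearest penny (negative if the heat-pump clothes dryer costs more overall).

£1061.91

conventional clothes dryer: £334.14 + (4333/1000) kW × 2000 h × £0.27 = £334.14 + £2339.82 = £2673.96
heat-pump clothes dryer: £1029.93 + (1078/1000) kW × 2000 h × £0.27 = £1029.93 + £582.12 = £1612.05
Saving = £2673.96 − £1612.05 = £1061.91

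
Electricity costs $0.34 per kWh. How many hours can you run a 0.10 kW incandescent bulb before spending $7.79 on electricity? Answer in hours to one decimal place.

Energy available = $7.79 ÷ $0.34/kWh = 22.9118 kWh
Hours = 22.9118 kWh ÷ 0.1 kW = 229.1 h

229.1 h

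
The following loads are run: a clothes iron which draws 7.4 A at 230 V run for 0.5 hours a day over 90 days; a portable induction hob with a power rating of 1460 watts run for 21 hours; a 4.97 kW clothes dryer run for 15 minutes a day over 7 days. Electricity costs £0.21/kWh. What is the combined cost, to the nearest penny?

£24.35

clothes iron: Power = 7.4 A × 230 V = 1702 W = 1.702 kW
clothes iron: Runtime = 0.5 h/day × 90 days = 45 h
clothes iron: 1.702 kW × 45 h = 76.59 kWh
portable induction hob: 1.46 kW × 21 h = 30.66 kWh
clothes dryer: Runtime = 15 min × 7 = 105 min = 1.75 h
clothes dryer: 4.97 kW × 1.75 h = 8.6975 kWh
Total energy = 115.9475 kWh
Cost = 115.9475 × £0.21 = £24.35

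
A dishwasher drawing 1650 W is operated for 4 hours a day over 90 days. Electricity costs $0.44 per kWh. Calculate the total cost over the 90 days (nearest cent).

$261.36

Runtime = 4 h/day × 90 days = 360 h
Energy = 1.65 kW × 360 h = 594 kWh
Cost = 594 kWh × $0.44/kWh = $261.36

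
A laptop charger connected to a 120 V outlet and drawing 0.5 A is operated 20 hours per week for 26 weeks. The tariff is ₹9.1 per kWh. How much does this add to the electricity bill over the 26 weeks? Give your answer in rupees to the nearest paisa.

₹283.92

Power = 0.5 A × 120 V = 60 W = 0.06 kW
Runtime = 20 h/week × 26 weeks = 520 h
Energy = 0.06 kW × 520 h = 31.2 kWh
Cost = 31.2 kWh × ₹9.1/kWh = ₹283.92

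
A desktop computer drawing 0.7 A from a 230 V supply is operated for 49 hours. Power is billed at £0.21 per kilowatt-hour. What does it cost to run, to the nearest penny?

Power = 0.7 A × 230 V = 161 W = 0.161 kW
Energy = 0.161 kW × 49 h = 7.889 kWh
Cost = 7.889 kWh × £0.21/kWh = £1.66

£1.66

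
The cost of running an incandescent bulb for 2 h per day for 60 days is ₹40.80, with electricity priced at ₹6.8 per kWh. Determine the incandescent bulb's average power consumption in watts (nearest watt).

50 W

Energy = ₹40.80 ÷ ₹6.8/kWh = 6 kWh
Runtime = 2 h/day × 60 days = 120 h
Power = 6 kWh ÷ 120 h = 0.05 kW = 50 W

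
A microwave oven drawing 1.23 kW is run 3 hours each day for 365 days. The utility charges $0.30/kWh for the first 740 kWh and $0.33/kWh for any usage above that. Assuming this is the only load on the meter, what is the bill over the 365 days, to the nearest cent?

Runtime = 3 h/day × 365 days = 1095 h
Energy = 1.23 kW × 1095 h = 1346.85 kWh
Tier 1 (0–740 kWh): 740 × $0.30 = $222
Above 740 kWh: 606.85 × $0.33 = $200.2605
Bill = $422.26

$422.26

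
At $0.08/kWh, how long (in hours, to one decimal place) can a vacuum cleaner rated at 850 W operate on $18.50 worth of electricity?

Energy available = $18.50 ÷ $0.08/kWh = 231.25 kWh
Hours = 231.25 kWh ÷ 0.85 kW = 272.1 h

272.1 h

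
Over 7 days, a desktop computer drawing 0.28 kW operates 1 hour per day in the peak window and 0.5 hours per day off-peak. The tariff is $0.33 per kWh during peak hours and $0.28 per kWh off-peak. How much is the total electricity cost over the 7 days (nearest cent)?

Peak energy = 0.28 kW × 1 h × 7 = 1.96 kWh
Off-peak energy = 0.28 kW × 0.5 h × 7 = 0.98 kWh
Cost = 1.96 × $0.33 + 0.98 × $0.28 = $0.6468 + $0.2744 = $0.92

$0.92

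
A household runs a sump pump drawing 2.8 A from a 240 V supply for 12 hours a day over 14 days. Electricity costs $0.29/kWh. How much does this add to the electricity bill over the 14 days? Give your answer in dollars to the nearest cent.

Power = 2.8 A × 240 V = 672 W = 0.672 kW
Runtime = 12 h/day × 14 days = 168 h
Energy = 0.672 kW × 168 h = 112.896 kWh
Cost = 112.896 kWh × $0.29/kWh = $32.74

$32.74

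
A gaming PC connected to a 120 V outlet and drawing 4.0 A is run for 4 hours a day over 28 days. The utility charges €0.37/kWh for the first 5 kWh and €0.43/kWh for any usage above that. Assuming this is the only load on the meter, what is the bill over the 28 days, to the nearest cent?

€22.82

Power = 4.0 A × 120 V = 480 W = 0.48 kW
Runtime = 4 h/day × 28 days = 112 h
Energy = 0.48 kW × 112 h = 53.76 kWh
Tier 1 (0–5 kWh): 5 × €0.37 = €1.85
Above 5 kWh: 48.76 × €0.43 = €20.9668
Bill = €22.82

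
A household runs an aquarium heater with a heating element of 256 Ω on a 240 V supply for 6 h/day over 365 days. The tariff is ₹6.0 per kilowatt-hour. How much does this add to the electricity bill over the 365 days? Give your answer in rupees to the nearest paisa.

₹2956.50

Power = V²/R = 240²/256 = 225 W = 0.225 kW
Runtime = 6 h/day × 365 days = 2190 h
Energy = 0.225 kW × 2190 h = 492.75 kWh
Cost = 492.75 kWh × ₹6.0/kWh = ₹2956.50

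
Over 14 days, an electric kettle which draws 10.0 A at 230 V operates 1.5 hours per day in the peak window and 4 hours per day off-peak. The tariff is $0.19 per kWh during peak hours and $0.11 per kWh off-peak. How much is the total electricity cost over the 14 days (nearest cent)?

Power = 10.0 A × 230 V = 2300 W = 2.3 kW
Peak energy = 2.3 kW × 1.5 h × 14 = 48.3 kWh
Off-peak energy = 2.3 kW × 4 h × 14 = 128.8 kWh
Cost = 48.3 × $0.19 + 128.8 × $0.11 = $9.177 + $14.168 = $23.35

$23.35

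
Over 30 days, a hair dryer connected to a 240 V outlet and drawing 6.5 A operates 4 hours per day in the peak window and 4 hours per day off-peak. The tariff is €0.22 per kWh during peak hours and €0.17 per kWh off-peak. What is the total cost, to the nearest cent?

€73.01

Power = 6.5 A × 240 V = 1560 W = 1.56 kW
Peak energy = 1.56 kW × 4 h × 30 = 187.2 kWh
Off-peak energy = 1.56 kW × 4 h × 30 = 187.2 kWh
Cost = 187.2 × €0.22 + 187.2 × €0.17 = €41.184 + €31.824 = €73.01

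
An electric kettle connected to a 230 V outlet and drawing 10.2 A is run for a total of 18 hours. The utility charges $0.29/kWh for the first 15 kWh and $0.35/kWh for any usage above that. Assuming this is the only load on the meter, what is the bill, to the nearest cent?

Power = 10.2 A × 230 V = 2346 W = 2.346 kW
Energy = 2.346 kW × 18 h = 42.228 kWh
Tier 1 (0–15 kWh): 15 × $0.29 = $4.35
Above 15 kWh: 27.228 × $0.35 = $9.5298
Bill = $13.88

$13.88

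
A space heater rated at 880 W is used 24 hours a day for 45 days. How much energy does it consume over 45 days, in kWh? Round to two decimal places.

950.40 kWh

Runtime = 24 h × 45 = 1080 h
Energy = 0.88 kW × 1080 h = 950.4 kWh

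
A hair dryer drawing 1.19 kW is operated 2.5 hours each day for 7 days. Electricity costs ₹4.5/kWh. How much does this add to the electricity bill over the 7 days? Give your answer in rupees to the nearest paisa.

₹93.71

Runtime = 2.5 h/day × 7 days = 17.5 h
Energy = 1.19 kW × 17.5 h = 20.825 kWh
Cost = 20.825 kWh × ₹4.5/kWh = ₹93.71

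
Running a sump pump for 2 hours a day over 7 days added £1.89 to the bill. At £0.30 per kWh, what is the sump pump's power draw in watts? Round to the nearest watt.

450 W

Energy = £1.89 ÷ £0.30/kWh = 6.3 kWh
Runtime = 2 h/day × 7 days = 14 h
Power = 6.3 kWh ÷ 14 h = 0.45 kW = 450 W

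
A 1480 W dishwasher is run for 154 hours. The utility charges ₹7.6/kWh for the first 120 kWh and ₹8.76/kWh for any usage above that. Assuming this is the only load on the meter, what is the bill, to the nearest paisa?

₹1857.38

Energy = 1.48 kW × 154 h = 227.92 kWh
Tier 1 (0–120 kWh): 120 × ₹7.6 = ₹912
Above 120 kWh: 107.92 × ₹8.76 = ₹945.3792
Bill = ₹1857.38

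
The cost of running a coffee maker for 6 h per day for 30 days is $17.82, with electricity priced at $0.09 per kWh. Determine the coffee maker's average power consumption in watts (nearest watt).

Energy = $17.82 ÷ $0.09/kWh = 198 kWh
Runtime = 6 h/day × 30 days = 180 h
Power = 198 kWh ÷ 180 h = 1.1 kW = 1100 W

1100 W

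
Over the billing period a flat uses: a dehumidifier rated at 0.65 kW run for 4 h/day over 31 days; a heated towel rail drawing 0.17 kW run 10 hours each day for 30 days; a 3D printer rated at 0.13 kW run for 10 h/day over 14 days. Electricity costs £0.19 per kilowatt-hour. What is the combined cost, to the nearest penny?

£28.46

dehumidifier: Runtime = 4 h/day × 31 days = 124 h
dehumidifier: 0.65 kW × 124 h = 80.6 kWh
heated towel rail: Runtime = 10 h/day × 30 days = 300 h
heated towel rail: 0.17 kW × 300 h = 51 kWh
3D printer: Runtime = 10 h/day × 14 days = 140 h
3D printer: 0.13 kW × 140 h = 18.2 kWh
Total energy = 149.8 kWh
Cost = 149.8 × £0.19 = £28.46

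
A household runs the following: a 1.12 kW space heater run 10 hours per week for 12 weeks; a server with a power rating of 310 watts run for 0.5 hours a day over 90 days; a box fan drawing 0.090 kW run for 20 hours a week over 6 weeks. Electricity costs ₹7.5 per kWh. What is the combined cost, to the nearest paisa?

₹1193.63

space heater: Runtime = 10 h/week × 12 weeks = 120 h
space heater: 1.12 kW × 120 h = 134.4 kWh
server: Runtime = 0.5 h/day × 90 days = 45 h
server: 0.31 kW × 45 h = 13.95 kWh
box fan: Runtime = 20 h/week × 6 weeks = 120 h
box fan: 0.09 kW × 120 h = 10.8 kWh
Total energy = 159.15 kWh
Cost = 159.15 × ₹7.5 = ₹1193.63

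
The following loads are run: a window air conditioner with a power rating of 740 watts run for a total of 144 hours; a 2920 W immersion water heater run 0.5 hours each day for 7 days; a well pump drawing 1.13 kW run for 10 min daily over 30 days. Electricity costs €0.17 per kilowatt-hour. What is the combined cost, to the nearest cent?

window air conditioner: 0.74 kW × 144 h = 106.56 kWh
immersion water heater: Runtime = 0.5 h/day × 7 days = 3.5 h
immersion water heater: 2.92 kW × 3.5 h = 10.22 kWh
well pump: Runtime = 10 min × 30 = 300 min = 5 h
well pump: 1.13 kW × 5 h = 5.65 kWh
Total energy = 122.43 kWh
Cost = 122.43 × €0.17 = €20.81

€20.81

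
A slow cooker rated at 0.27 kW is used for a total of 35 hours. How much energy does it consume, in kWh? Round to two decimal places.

9.45 kWh

Energy = 0.27 kW × 35 h = 9.45 kWh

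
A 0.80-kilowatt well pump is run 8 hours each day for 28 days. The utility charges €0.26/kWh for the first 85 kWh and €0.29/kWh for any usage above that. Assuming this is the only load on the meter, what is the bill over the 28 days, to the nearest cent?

Runtime = 8 h/day × 28 days = 224 h
Energy = 0.8 kW × 224 h = 179.2 kWh
Tier 1 (0–85 kWh): 85 × €0.26 = €22.1
Above 85 kWh: 94.2 × €0.29 = €27.318
Bill = €49.42

€49.42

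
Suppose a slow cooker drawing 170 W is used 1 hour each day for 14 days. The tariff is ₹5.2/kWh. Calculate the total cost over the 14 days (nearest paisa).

Runtime = 1 h/day × 14 days = 14 h
Energy = 0.17 kW × 14 h = 2.38 kWh
Cost = 2.38 kWh × ₹5.2/kWh = ₹12.38

₹12.38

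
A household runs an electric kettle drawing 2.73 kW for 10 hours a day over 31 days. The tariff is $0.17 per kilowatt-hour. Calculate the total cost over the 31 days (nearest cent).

$143.87

Runtime = 10 h/day × 31 days = 310 h
Energy = 2.73 kW × 310 h = 846.3 kWh
Cost = 846.3 kWh × $0.17/kWh = $143.87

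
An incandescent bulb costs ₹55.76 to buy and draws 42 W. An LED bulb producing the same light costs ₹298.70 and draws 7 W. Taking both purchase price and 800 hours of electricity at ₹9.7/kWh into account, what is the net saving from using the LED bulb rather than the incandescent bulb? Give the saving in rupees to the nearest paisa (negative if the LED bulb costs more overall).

incandescent bulb: ₹55.76 + (42/1000) kW × 800 h × ₹9.7 = ₹55.76 + ₹325.92 = ₹381.68
LED bulb: ₹298.70 + (7/1000) kW × 800 h × ₹9.7 = ₹298.70 + ₹54.32 = ₹353.02
Saving = ₹381.68 − ₹353.02 = ₹28.66

₹28.66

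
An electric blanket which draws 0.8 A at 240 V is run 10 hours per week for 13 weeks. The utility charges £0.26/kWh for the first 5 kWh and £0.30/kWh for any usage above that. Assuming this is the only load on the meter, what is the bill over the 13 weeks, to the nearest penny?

Power = 0.8 A × 240 V = 192 W = 0.192 kW
Runtime = 10 h/week × 13 weeks = 130 h
Energy = 0.192 kW × 130 h = 24.96 kWh
Tier 1 (0–5 kWh): 5 × £0.26 = £1.3
Above 5 kWh: 19.96 × £0.30 = £5.988
Bill = £7.29

£7.29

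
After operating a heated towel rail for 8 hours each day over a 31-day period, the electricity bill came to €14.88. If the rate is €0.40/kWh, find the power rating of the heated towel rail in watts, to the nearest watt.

150 W

Energy = €14.88 ÷ €0.40/kWh = 37.2 kWh
Runtime = 8 h/day × 31 days = 248 h
Power = 37.2 kWh ÷ 248 h = 0.15 kW = 150 W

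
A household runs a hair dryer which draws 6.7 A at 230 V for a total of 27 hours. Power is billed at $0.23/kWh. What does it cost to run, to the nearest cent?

Power = 6.7 A × 230 V = 1541 W = 1.541 kW
Energy = 1.541 kW × 27 h = 41.607 kWh
Cost = 41.607 kWh × $0.23/kWh = $9.57

$9.57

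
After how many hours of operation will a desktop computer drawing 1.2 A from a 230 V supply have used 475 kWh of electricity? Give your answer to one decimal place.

Power = 1.2 A × 230 V = 276 W = 0.276 kW
Hours = 475 kWh ÷ 0.276 kW = 1721.0 h

1721.0 h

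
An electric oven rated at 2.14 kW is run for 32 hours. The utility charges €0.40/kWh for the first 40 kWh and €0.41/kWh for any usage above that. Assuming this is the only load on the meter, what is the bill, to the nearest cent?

Energy = 2.14 kW × 32 h = 68.48 kWh
Tier 1 (0–40 kWh): 40 × €0.40 = €16
Above 40 kWh: 28.48 × €0.41 = €11.6768
Bill = €27.68

€27.68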